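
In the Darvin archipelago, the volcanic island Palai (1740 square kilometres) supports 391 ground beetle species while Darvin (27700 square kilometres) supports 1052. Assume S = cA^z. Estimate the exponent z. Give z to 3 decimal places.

0.358

Taking logs: ln S = ln c + z ln A, so z = (ln S₂ − ln S₁)/(ln A₂ − ln A₁).
z = ln(1052/391) / ln(27700/1740) = ln(2.691) / ln(15.92) = 0.9897 / 2.7675 = 0.3576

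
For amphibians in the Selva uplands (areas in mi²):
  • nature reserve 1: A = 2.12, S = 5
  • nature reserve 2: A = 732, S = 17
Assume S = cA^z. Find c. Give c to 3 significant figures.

z = ln(S₂/S₁) / ln(A₂/A₁) = ln(17/5) / ln(732/2.12) = 1.2238 / 5.8444 = 0.2094
c = S₁ / A₁^z = 5 / 2.12^0.2094 = 5 / 1.17 = 4.272

4.27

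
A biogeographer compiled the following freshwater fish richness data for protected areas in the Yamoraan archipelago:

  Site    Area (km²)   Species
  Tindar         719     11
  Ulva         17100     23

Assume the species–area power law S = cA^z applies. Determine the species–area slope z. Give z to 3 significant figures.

Taking logs: ln S = ln c + z ln A, so z = (ln S₂ − ln S₁)/(ln A₂ − ln A₁).
z = ln(23/11) / ln(17100/719) = ln(2.091) / ln(23.78) = 0.7376 / 3.1690 = 0.2328

0.233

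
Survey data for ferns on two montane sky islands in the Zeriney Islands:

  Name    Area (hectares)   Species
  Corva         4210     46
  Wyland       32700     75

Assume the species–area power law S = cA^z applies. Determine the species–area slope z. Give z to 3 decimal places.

0.238

Taking logs: ln S = ln c + z ln A, so z = (ln S₂ − ln S₁)/(ln A₂ − ln A₁).
z = ln(75/46) / ln(32700/4210) = ln(1.63) / ln(7.767) = 0.4888 / 2.0499 = 0.2385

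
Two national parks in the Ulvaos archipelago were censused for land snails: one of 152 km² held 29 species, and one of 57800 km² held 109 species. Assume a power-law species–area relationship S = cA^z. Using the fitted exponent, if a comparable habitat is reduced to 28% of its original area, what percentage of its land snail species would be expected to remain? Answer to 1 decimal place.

75.3%

z = ln(109/29) / ln(57800/152) = 1.3241 / 5.9409 = 0.2229
S_new/S_old = (A_new/A_old)^z = 0.28^0.2229 = exp(0.2229 × -1.2730) = 0.753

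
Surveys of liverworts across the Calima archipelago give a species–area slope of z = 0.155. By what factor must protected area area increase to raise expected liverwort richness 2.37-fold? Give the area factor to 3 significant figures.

262

(A₂/A₁)^0.155 = 2.37, so A₂/A₁ = 2.37^(1/0.155) = 2.37^6.452
ln(A₂/A₁) = ln 2.37 / 0.155 = 0.8629 / 0.155 = 5.5670
A₂/A₁ = e^5.5670 ≈ 261.7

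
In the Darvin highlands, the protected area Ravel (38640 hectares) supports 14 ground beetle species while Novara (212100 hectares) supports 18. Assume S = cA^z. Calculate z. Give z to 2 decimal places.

Taking logs: ln S = ln c + z ln A, so z = (ln S₂ − ln S₁)/(ln A₂ − ln A₁).
z = ln(18/14) / ln(212100/38640) = ln(1.286) / ln(5.489) = 0.2513 / 1.7028 = 0.1476

0.15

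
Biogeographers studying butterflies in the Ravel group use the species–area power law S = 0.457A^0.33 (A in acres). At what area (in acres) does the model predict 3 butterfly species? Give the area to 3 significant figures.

3 = 0.457 × A^0.33  ⇒  A^0.33 = 3/0.457 = 6.565
ln A = ln(6.565) / 0.33 = 1.8817 / 0.33 = 5.7021
A = e^5.7021 ≈ 299.5 acres

299 acres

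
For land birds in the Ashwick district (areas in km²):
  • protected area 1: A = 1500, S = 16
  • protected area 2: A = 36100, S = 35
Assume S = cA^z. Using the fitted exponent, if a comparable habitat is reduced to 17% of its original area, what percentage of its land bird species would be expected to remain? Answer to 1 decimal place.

z = ln(35/16) / ln(36100/1500) = 0.7828 / 3.1808 = 0.2461
S_new/S_old = (A_new/A_old)^z = 0.17^0.2461 = exp(0.2461 × -1.7720) = 0.6466

64.7%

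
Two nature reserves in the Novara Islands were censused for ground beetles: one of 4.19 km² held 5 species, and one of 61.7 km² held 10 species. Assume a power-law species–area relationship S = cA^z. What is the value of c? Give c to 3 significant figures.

3.46

z = ln(S₂/S₁) / ln(A₂/A₁) = ln(10/5) / ln(61.7/4.19) = 0.6931 / 2.6896 = 0.2577
c = S₁ / A₁^z = 5 / 4.19^0.2577 = 5 / 1.447 = 3.456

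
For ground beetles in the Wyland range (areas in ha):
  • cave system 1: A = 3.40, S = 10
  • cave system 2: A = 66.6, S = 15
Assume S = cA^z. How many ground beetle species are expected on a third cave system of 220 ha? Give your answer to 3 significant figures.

17.7

z = ln(15/10) / ln(66.6/3.4) = 0.4055 / 2.9749 = 0.1363
c = 10 / 3.4^0.1363 = 10 / 1.182 = 8.464
S₃ = 8.464 × 220^0.1363 = 8.464 × 2.086 ≈ 17.65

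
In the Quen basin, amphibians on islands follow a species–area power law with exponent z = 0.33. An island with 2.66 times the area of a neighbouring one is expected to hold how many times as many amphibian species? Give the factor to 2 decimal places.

S₂/S₁ = (A₂/A₁)^z = 2.66^0.33
ln(S₂/S₁) = 0.33 × ln 2.66 = 0.33 × 0.9783 = 0.3228
S₂/S₁ = e^0.3228 ≈ 1.381

1.38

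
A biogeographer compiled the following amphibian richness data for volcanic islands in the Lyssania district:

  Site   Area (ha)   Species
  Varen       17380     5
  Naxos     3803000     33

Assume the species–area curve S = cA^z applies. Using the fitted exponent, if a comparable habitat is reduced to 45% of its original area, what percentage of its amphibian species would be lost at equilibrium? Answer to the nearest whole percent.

z = ln(33/5) / ln(3803000/17380) = 1.8871 / 5.3882 = 0.3502
S_new/S_old = (A_new/A_old)^z = 0.45^0.3502 = exp(0.3502 × -0.7985) = 0.756
Fraction lost = 1 − 0.756 = 0.244

24%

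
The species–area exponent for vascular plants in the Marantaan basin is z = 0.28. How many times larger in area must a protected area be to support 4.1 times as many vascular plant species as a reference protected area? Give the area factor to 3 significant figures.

154

(A₂/A₁)^0.28 = 4.1, so A₂/A₁ = 4.1^(1/0.28) = 4.1^3.571
ln(A₂/A₁) = ln 4.1 / 0.28 = 1.4110 / 0.28 = 5.0392
A₂/A₁ = e^5.0392 ≈ 154.4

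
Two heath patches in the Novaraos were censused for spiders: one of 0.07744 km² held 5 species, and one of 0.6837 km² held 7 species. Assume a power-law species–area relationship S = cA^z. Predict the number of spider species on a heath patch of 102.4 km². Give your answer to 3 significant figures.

z = ln(7/5) / ln(0.6837/0.07744) = 0.3365 / 2.1780 = 0.1545
c = 5 / 0.07744^0.1545 = 5 / 0.6735 = 7.424
S₃ = 7.424 × 102.4^0.1545 = 7.424 × 2.044 ≈ 15.18

15.2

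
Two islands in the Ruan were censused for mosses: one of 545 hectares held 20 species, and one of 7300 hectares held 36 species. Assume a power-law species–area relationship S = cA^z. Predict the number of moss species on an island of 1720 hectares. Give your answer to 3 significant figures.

25.9

z = ln(36/20) / ln(7300/545) = 0.5878 / 2.5948 = 0.2265
c = 20 / 545^0.2265 = 20 / 4.167 = 4.799
S₃ = 4.799 × 1720^0.2265 = 4.799 × 5.406 ≈ 25.95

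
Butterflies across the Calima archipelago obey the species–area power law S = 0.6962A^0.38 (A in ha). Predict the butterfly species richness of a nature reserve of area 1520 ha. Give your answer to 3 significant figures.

11.3

S = 0.6962 × 1520^0.38
ln S = ln 0.6962 + 0.38 × ln 1520 = -0.3621 + 0.38 × 7.3265 = 2.4219
S = e^2.4219 ≈ 11.27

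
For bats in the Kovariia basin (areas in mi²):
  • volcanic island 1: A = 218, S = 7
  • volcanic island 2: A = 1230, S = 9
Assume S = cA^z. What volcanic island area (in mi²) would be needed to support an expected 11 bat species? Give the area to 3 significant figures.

4900 mi²

z = ln(9/7) / ln(1230/218) = 0.2513 / 1.7303 = 0.1452
c = 7 / 218^0.1452 = 7 / 2.186 = 3.202
A = (11/3.202)^(1/0.1452) ⇒ ln A = ln(3.435)/0.1452 = 8.4964
A = e^8.4964 ≈ 4897 mi²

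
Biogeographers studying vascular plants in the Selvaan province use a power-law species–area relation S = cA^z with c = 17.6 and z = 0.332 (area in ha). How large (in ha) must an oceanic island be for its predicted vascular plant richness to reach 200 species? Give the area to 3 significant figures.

1510 ha

200 = 17.6 × A^0.332  ⇒  A^0.332 = 200/17.6 = 11.36
ln A = ln(11.36) / 0.332 = 2.4304 / 0.332 = 7.3205
A = e^7.3205 ≈ 1511 ha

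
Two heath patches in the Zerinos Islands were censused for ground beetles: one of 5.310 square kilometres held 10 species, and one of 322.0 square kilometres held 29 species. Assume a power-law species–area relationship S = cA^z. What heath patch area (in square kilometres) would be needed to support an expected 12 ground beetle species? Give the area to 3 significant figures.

z = ln(29/10) / ln(322/5.31) = 1.0647 / 4.1050 = 0.2594
c = 10 / 5.31^0.2594 = 10 / 1.542 = 6.485
A = (12/6.485)^(1/0.2594) ⇒ ln A = ln(1.85)/0.2594 = 2.3725
A = e^2.3725 ≈ 10.72 square kilometres

10.7 square kilometres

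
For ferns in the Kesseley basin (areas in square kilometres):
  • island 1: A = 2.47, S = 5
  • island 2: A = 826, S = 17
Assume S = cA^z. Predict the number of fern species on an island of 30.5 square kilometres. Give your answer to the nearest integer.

8

z = ln(17/5) / ln(826/2.47) = 1.2238 / 5.8124 = 0.2105
c = 5 / 2.47^0.2105 = 5 / 1.21 = 4.133
S₃ = 4.133 × 30.5^0.2105 = 4.133 × 2.054 ≈ 8.488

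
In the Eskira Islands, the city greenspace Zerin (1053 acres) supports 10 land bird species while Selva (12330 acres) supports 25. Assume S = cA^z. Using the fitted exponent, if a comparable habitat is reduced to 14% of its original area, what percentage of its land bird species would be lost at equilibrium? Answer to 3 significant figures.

51.9%

z = ln(25/10) / ln(12330/1053) = 0.9163 / 2.4604 = 0.3724
S_new/S_old = (A_new/A_old)^z = 0.14^0.3724 = exp(0.3724 × -1.9661) = 0.4808
Fraction lost = 1 − 0.4808 = 0.5192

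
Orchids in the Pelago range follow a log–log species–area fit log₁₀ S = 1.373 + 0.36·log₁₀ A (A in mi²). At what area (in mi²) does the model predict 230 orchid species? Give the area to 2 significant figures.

230 = 23.6 × A^0.36  ⇒  A^0.36 = 230/23.6 = 9.744
ln A = ln(9.744) / 0.36 = 2.2766 / 0.36 = 6.3240
A = e^6.3240 ≈ 557.8 mi²

560 mi²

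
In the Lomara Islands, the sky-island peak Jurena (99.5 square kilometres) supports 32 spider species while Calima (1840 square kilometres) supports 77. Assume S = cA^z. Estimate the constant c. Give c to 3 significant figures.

z = ln(S₂/S₁) / ln(A₂/A₁) = ln(77/32) / ln(1840/99.5) = 0.8781 / 2.9174 = 0.3010
c = S₁ / A₁^z = 32 / 99.5^0.3010 = 32 / 3.993 = 8.014

8.01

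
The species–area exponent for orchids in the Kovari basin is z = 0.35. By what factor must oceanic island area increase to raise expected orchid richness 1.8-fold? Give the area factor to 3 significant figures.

(A₂/A₁)^0.35 = 1.8, so A₂/A₁ = 1.8^(1/0.35) = 1.8^2.857
ln(A₂/A₁) = ln 1.8 / 0.35 = 0.5878 / 0.35 = 1.6794
A₂/A₁ = e^1.6794 ≈ 5.362

5.36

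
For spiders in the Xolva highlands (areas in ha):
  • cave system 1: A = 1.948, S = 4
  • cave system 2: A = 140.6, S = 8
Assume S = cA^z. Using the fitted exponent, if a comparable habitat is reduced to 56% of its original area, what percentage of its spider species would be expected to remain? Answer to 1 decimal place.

z = ln(8/4) / ln(140.6/1.948) = 0.6931 / 4.2791 = 0.1620
S_new/S_old = (A_new/A_old)^z = 0.56^0.1620 = exp(0.1620 × -0.5798) = 0.9104

91.0%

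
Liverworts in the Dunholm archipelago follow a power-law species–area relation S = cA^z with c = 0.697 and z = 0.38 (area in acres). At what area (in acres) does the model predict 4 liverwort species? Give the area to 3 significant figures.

4 = 0.697 × A^0.38  ⇒  A^0.38 = 4/0.697 = 5.739
ln A = ln(5.739) / 0.38 = 1.7473 / 0.38 = 4.5981
A = e^4.5981 ≈ 99.29 acres

99.3 acres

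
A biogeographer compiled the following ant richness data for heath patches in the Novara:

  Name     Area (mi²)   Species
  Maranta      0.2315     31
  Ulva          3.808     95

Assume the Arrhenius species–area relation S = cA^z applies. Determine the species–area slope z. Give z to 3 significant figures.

Taking logs: ln S = ln c + z ln A, so z = (ln S₂ − ln S₁)/(ln A₂ − ln A₁).
z = ln(95/31) / ln(3.808/0.2315) = ln(3.065) / ln(16.45) = 1.1199 / 2.8003 = 0.3999

0.400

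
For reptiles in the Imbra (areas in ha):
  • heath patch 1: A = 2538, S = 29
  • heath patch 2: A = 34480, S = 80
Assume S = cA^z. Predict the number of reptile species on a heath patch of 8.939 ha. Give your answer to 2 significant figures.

3.2

z = ln(80/29) / ln(34480/2538) = 1.0147 / 2.6090 = 0.3889
c = 29 / 2538^0.3889 = 29 / 21.09 = 1.375
S₃ = 1.375 × 8.939^0.3889 = 1.375 × 2.344 ≈ 3.223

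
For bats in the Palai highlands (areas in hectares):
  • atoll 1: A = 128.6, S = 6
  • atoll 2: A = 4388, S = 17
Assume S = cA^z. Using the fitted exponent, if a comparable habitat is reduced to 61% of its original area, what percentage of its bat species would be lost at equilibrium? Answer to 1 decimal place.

z = ln(17/6) / ln(4388/128.6) = 1.0415 / 3.5299 = 0.2950
S_new/S_old = (A_new/A_old)^z = 0.61^0.2950 = exp(0.2950 × -0.4943) = 0.8643
Fraction lost = 1 − 0.8643 = 0.1357

13.6%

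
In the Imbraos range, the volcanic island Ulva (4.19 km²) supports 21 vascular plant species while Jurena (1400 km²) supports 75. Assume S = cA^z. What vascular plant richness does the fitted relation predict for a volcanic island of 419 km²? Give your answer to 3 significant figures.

z = ln(75/21) / ln(1400/4.19) = 1.2730 / 5.8115 = 0.2190
c = 21 / 4.19^0.2190 = 21 / 1.369 = 15.34
S₃ = 15.34 × 419^0.2190 = 15.34 × 3.753 ≈ 57.58

57.6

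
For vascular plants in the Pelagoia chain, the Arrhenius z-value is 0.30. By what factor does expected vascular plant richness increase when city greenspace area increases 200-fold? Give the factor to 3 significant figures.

4.90

S₂/S₁ = (A₂/A₁)^z = 200^0.3
ln(S₂/S₁) = 0.3 × ln 200 = 0.3 × 5.2983 = 1.5895
S₂/S₁ = e^1.5895 ≈ 4.901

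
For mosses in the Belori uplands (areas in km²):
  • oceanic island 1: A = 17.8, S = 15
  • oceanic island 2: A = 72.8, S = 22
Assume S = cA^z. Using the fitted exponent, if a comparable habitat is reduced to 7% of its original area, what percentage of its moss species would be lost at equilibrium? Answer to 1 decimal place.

51.5%

z = ln(22/15) / ln(72.8/17.8) = 0.3830 / 1.4085 = 0.2719
S_new/S_old = (A_new/A_old)^z = 0.07^0.2719 = exp(0.2719 × -2.6593) = 0.4853
Fraction lost = 1 − 0.4853 = 0.5147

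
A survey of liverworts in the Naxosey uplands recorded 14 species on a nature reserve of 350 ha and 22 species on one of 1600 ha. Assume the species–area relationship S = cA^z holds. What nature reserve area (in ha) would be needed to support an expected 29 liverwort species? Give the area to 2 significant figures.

z = ln(22/14) / ln(1600/350) = 0.4520 / 1.5198 = 0.2974
c = 14 / 350^0.2974 = 14 / 5.709 = 2.452
A = (29/2.452)^(1/0.2974) ⇒ ln A = ln(11.83)/0.2974 = 8.3067
A = e^8.3067 ≈ 4051 ha

4100 ha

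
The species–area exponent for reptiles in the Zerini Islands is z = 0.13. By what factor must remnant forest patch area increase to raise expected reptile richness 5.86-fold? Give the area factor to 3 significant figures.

807000

(A₂/A₁)^0.13 = 5.86, so A₂/A₁ = 5.86^(1/0.13) = 5.86^7.692
ln(A₂/A₁) = ln 5.86 / 0.13 = 1.7681 / 0.13 = 13.6012
A₂/A₁ = e^13.6012 ≈ 807058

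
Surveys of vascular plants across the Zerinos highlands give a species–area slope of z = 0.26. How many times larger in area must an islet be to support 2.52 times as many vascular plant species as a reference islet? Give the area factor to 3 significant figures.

35.0

(A₂/A₁)^0.26 = 2.52, so A₂/A₁ = 2.52^(1/0.26) = 2.52^3.846
ln(A₂/A₁) = ln 2.52 / 0.26 = 0.9243 / 0.26 = 3.5548
A₂/A₁ = e^3.5548 ≈ 34.98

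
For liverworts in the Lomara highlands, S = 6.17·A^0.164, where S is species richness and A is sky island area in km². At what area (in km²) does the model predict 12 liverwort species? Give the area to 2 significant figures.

12 = 6.17 × A^0.164  ⇒  A^0.164 = 12/6.17 = 1.945
ln A = ln(1.945) / 0.164 = 0.6652 / 0.164 = 4.0561
A = e^4.0561 ≈ 57.75 km²

58 km²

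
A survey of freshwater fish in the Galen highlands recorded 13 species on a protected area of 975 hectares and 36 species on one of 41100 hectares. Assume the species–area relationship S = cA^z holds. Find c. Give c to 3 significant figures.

z = ln(S₂/S₁) / ln(A₂/A₁) = ln(36/13) / ln(41100/975) = 1.0186 / 3.7413 = 0.2722
c = S₁ / A₁^z = 13 / 975^0.2722 = 13 / 6.513 = 1.996

2.00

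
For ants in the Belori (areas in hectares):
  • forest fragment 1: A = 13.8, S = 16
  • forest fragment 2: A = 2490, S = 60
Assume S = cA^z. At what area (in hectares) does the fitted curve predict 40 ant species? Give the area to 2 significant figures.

510 hectares

z = ln(60/16) / ln(2490/13.8) = 1.3218 / 5.1954 = 0.2544
c = 16 / 13.8^0.2544 = 16 / 1.95 = 8.206
A = (40/8.206)^(1/0.2544) ⇒ ln A = ln(4.875)/0.2544 = 6.2263
A = e^6.2263 ≈ 505.9 hectares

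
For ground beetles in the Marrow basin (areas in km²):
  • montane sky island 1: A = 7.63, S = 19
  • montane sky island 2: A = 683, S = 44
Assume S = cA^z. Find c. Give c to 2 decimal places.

z = ln(S₂/S₁) / ln(A₂/A₁) = ln(44/19) / ln(683/7.63) = 0.8398 / 4.4944 = 0.1868
c = S₁ / A₁^z = 19 / 7.63^0.1868 = 19 / 1.462 = 13

13.00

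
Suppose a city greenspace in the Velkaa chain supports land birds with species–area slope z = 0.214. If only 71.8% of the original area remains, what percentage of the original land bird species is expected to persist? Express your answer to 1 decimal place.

S_new/S_old = (A_new/A_old)^z = 0.718^0.214
= exp(0.214 × ln 0.718) = exp(0.214 × -0.3313) = exp(-0.0709) ≈ 0.9316

93.2%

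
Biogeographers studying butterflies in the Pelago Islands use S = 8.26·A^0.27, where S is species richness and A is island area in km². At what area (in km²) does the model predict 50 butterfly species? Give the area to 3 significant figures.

50 = 8.26 × A^0.27  ⇒  A^0.27 = 50/8.26 = 6.053
ln A = ln(6.053) / 0.27 = 1.8006 / 0.27 = 6.6689
A = e^6.6689 ≈ 787.5 km²

788 km²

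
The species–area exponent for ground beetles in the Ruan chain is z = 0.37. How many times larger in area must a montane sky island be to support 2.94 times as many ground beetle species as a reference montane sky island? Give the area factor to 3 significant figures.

18.4

(A₂/A₁)^0.37 = 2.94, so A₂/A₁ = 2.94^(1/0.37) = 2.94^2.703
ln(A₂/A₁) = ln 2.94 / 0.37 = 1.0784 / 0.37 = 2.9146
A₂/A₁ = e^2.9146 ≈ 18.44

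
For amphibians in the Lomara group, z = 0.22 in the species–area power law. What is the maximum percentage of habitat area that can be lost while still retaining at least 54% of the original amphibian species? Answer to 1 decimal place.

Need (A_new/A_old)^0.22 = 0.54, so A_new/A_old = 0.54^(1/0.22) = 0.54^4.545
ln(A_new/A_old) = ln 0.54 / 0.22 = -0.6162 / 0.22 = -2.8008
A_new/A_old = e^-2.8008 ≈ 0.06076
Fraction that can be lost = 1 − 0.06076 = 0.9392

93.9%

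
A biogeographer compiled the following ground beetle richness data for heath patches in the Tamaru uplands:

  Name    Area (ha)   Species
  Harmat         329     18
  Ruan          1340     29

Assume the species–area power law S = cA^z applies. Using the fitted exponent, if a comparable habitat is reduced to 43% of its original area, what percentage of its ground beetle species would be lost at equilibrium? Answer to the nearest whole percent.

25%

z = ln(29/18) / ln(1340/329) = 0.4769 / 1.4044 = 0.3396
S_new/S_old = (A_new/A_old)^z = 0.43^0.3396 = exp(0.3396 × -0.8440) = 0.7508
Fraction lost = 1 − 0.7508 = 0.2492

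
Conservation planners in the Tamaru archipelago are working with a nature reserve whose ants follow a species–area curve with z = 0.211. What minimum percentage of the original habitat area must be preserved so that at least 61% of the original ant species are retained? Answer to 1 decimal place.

Need (A_new/A_old)^0.211 = 0.61, so A_new/A_old = 0.61^(1/0.211) = 0.61^4.739
ln(A_new/A_old) = ln 0.61 / 0.211 = -0.4943 / 0.211 = -2.3426
A_new/A_old = e^-2.3426 ≈ 0.09607

9.6%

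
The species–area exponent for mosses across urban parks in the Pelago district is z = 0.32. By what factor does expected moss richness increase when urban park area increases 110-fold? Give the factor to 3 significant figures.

4.50

S₂/S₁ = (A₂/A₁)^z = 110^0.32
ln(S₂/S₁) = 0.32 × ln 110 = 0.32 × 4.7005 = 1.5042
S₂/S₁ = e^1.5042 ≈ 4.5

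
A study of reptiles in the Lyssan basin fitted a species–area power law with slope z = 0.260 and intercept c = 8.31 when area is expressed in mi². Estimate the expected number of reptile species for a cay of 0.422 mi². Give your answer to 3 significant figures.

6.64

S = 8.31 × 0.422^0.26 = 8.31 × 0.7991 ≈ 6.64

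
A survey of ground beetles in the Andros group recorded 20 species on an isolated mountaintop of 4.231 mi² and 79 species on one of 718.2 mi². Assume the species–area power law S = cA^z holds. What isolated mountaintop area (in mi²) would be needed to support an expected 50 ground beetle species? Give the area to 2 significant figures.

130 mi²

z = ln(79/20) / ln(718.2/4.231) = 1.3737 / 5.1343 = 0.2676
c = 20 / 4.231^0.2676 = 20 / 1.471 = 13.6
A = (50/13.6)^(1/0.2676) ⇒ ln A = ln(3.677)/0.2676 = 4.8671
A = e^4.8671 ≈ 129.9 mi²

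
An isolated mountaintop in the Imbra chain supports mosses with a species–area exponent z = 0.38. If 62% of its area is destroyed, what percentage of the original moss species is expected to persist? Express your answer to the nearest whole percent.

S_new/S_old = (A_new/A_old)^z = 0.38^0.38
= exp(0.38 × ln 0.38) = exp(0.38 × -0.9676) = exp(-0.3677) ≈ 0.6923

69%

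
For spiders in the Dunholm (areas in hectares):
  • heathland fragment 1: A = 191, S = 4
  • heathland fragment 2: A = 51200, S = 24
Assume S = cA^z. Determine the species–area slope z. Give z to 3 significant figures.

Taking logs: ln S = ln c + z ln A, so z = (ln S₂ − ln S₁)/(ln A₂ − ln A₁).
z = ln(24/4) / ln(51200/191) = ln(6) / ln(268.1) = 1.7918 / 5.5912 = 0.3205

0.320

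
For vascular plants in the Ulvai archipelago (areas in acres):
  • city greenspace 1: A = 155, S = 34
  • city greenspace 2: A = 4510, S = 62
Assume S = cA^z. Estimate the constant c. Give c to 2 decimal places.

z = ln(S₂/S₁) / ln(A₂/A₁) = ln(62/34) / ln(4510/155) = 0.6008 / 3.3706 = 0.1782
c = S₁ / A₁^z = 34 / 155^0.1782 = 34 / 2.457 = 13.84

13.84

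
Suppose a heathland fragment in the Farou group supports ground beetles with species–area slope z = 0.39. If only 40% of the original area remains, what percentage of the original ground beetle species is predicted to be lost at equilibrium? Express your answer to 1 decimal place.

S_new/S_old = (A_new/A_old)^z = 0.4^0.39
= exp(0.39 × ln 0.4) = exp(0.39 × -0.9163) = exp(-0.3574) ≈ 0.6995
Fraction lost = 1 − 0.6995 = 0.3005

30.0%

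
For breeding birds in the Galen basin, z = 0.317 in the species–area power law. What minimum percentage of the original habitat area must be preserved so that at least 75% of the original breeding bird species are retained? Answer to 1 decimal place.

Need (A_new/A_old)^0.317 = 0.75, so A_new/A_old = 0.75^(1/0.317) = 0.75^3.155
ln(A_new/A_old) = ln 0.75 / 0.317 = -0.2877 / 0.317 = -0.9075
A_new/A_old = e^-0.9075 ≈ 0.4035

40.4%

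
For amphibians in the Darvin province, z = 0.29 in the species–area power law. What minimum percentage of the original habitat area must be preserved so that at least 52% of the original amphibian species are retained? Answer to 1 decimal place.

10.5%

Need (A_new/A_old)^0.29 = 0.52, so A_new/A_old = 0.52^(1/0.29) = 0.52^3.448
ln(A_new/A_old) = ln 0.52 / 0.29 = -0.6539 / 0.29 = -2.2549
A_new/A_old = e^-2.2549 ≈ 0.1049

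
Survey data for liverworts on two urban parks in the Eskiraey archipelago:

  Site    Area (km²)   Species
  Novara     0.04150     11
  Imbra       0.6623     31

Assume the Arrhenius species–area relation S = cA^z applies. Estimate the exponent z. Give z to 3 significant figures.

0.374

Taking logs: ln S = ln c + z ln A, so z = (ln S₂ − ln S₁)/(ln A₂ − ln A₁).
z = ln(31/11) / ln(0.6623/0.0415) = ln(2.818) / ln(15.96) = 1.0361 / 2.7700 = 0.3740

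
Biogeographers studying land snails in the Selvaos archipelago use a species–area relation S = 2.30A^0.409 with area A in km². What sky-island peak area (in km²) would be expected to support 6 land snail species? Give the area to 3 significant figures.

10.4 km²

6 = 2.3 × A^0.409  ⇒  A^0.409 = 6/2.3 = 2.609
ln A = ln(2.609) / 0.409 = 0.9589 / 0.409 = 2.3444
A = e^2.3444 ≈ 10.43 km²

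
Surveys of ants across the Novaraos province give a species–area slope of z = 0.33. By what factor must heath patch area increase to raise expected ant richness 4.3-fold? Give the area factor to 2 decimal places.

83.10

(A₂/A₁)^0.33 = 4.3, so A₂/A₁ = 4.3^(1/0.33) = 4.3^3.03
ln(A₂/A₁) = ln 4.3 / 0.33 = 1.4586 / 0.33 = 4.4200
A₂/A₁ = e^4.4200 ≈ 83.1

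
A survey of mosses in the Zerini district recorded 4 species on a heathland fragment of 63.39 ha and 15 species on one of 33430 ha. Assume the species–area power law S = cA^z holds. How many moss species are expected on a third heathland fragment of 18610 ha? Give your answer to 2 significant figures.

13

z = ln(15/4) / ln(33430/63.39) = 1.3218 / 6.2679 = 0.2109
c = 4 / 63.39^0.2109 = 4 / 2.399 = 1.667
S₃ = 1.667 × 18610^0.2109 = 1.667 × 7.95 ≈ 13.26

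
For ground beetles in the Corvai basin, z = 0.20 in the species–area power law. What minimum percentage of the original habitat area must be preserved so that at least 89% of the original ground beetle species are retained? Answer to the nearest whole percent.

Need (A_new/A_old)^0.2 = 0.89, so A_new/A_old = 0.89^(1/0.2) = 0.89^5
ln(A_new/A_old) = ln 0.89 / 0.2 = -0.1165 / 0.2 = -0.5827
A_new/A_old = e^-0.5827 ≈ 0.5584

56%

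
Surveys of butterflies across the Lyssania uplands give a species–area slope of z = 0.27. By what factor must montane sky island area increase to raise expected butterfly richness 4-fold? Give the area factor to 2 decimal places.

(A₂/A₁)^0.27 = 4, so A₂/A₁ = 4^(1/0.27) = 4^3.704
ln(A₂/A₁) = ln 4 / 0.27 = 1.3863 / 0.27 = 5.1344
A₂/A₁ = e^5.1344 ≈ 169.8

169.77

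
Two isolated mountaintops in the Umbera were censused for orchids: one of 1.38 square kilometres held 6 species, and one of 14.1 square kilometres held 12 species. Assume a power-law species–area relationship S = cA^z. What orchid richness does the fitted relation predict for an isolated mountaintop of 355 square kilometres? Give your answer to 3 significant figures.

31.4

z = ln(12/6) / ln(14.1/1.38) = 0.6931 / 2.3241 = 0.2982
c = 6 / 1.38^0.2982 = 6 / 1.101 = 5.45
S₃ = 5.45 × 355^0.2982 = 5.45 × 5.762 ≈ 31.41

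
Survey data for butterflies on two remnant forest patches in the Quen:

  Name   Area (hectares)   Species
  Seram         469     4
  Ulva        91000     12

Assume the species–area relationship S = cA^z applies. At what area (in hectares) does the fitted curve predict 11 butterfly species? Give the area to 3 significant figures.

60000 hectares

z = ln(12/4) / ln(91000/469) = 1.0986 / 5.2680 = 0.2085
c = 4 / 469^0.2085 = 4 / 3.606 = 1.109
A = (11/1.109)^(1/0.2085) ⇒ ln A = ln(9.917)/0.2085 = 11.0014
A = e^11.0014 ≈ 59957 hectares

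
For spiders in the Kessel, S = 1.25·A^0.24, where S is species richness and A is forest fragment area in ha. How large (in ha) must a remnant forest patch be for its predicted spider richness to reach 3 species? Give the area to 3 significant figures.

3 = 1.25 × A^0.24  ⇒  A^0.24 = 3/1.25 = 2.4
ln A = ln(2.4) / 0.24 = 0.8755 / 0.24 = 3.6478
A = e^3.6478 ≈ 38.39 ha

38.4 ha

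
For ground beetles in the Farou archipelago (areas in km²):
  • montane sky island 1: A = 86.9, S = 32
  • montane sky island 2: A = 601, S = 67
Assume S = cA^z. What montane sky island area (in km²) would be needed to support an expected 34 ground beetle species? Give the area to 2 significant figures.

z = ln(67/32) / ln(601/86.9) = 0.7390 / 1.9338 = 0.3821
c = 32 / 86.9^0.3821 = 32 / 5.507 = 5.81
A = (34/5.81)^(1/0.3821) ⇒ ln A = ln(5.851)/0.3821 = 4.6234
A = e^4.6234 ≈ 101.8 km²

100 km²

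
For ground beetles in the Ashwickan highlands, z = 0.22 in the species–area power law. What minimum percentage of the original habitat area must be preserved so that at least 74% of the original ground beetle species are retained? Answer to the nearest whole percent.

Need (A_new/A_old)^0.22 = 0.74, so A_new/A_old = 0.74^(1/0.22) = 0.74^4.545
ln(A_new/A_old) = ln 0.74 / 0.22 = -0.3011 / 0.22 = -1.3687
A_new/A_old = e^-1.3687 ≈ 0.2544

25%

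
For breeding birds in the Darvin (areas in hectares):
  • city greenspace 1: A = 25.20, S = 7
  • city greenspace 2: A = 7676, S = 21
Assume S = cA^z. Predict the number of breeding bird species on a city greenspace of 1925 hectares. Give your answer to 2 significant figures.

z = ln(21/7) / ln(7676/25.2) = 1.0986 / 5.7190 = 0.1921
c = 7 / 25.2^0.1921 = 7 / 1.859 = 3.766
S₃ = 3.766 × 1925^0.1921 = 3.766 × 4.275 ≈ 16.1

16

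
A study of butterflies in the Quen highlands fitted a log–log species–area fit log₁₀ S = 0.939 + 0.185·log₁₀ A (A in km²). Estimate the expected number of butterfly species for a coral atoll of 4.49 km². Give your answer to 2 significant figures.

11

S = 8.69 × 4.49^0.185
ln S = ln 8.69 + 0.185 × ln 4.49 = 2.1621 + 0.185 × 1.5019 = 2.4400
S = e^2.4400 ≈ 11.47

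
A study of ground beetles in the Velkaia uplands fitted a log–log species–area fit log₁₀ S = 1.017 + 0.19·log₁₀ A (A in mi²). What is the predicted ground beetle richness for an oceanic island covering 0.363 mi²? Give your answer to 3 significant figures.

S = 10.4 × 0.363^0.19
ln S = ln 10.4 + 0.19 × ln 0.363 = 2.3417 + 0.19 × -1.0134 = 2.1492
S = e^2.1492 ≈ 8.578

8.58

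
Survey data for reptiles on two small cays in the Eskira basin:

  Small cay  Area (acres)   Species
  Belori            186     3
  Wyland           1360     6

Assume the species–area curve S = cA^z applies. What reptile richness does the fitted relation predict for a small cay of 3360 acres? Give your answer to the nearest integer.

z = ln(6/3) / ln(1360/186) = 0.6931 / 1.9895 = 0.3484
c = 3 / 186^0.3484 = 3 / 6.176 = 0.4858
S₃ = 0.4858 × 3360^0.3484 = 0.4858 × 16.93 ≈ 8.223

8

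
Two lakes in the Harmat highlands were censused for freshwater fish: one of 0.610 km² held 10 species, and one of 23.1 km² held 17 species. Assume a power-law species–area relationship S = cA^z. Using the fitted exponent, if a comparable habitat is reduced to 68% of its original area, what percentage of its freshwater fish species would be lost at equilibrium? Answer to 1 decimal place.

5.5%

z = ln(17/10) / ln(23.1/0.61) = 0.5306 / 3.6341 = 0.1460
S_new/S_old = (A_new/A_old)^z = 0.68^0.1460 = exp(0.1460 × -0.3857) = 0.9452
Fraction lost = 1 − 0.9452 = 0.05476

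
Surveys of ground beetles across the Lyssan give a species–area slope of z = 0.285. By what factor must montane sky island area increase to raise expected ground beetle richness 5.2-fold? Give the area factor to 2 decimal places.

325.31

(A₂/A₁)^0.285 = 5.2, so A₂/A₁ = 5.2^(1/0.285) = 5.2^3.509
ln(A₂/A₁) = ln 5.2 / 0.285 = 1.6487 / 0.285 = 5.7848
A₂/A₁ = e^5.7848 ≈ 325.3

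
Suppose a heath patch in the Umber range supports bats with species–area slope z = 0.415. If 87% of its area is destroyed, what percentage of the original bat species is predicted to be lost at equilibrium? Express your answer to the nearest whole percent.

S_new/S_old = (A_new/A_old)^z = 0.13^0.415
= exp(0.415 × ln 0.13) = exp(0.415 × -2.0402) = exp(-0.8467) ≈ 0.4288
Fraction lost = 1 − 0.4288 = 0.5712

57%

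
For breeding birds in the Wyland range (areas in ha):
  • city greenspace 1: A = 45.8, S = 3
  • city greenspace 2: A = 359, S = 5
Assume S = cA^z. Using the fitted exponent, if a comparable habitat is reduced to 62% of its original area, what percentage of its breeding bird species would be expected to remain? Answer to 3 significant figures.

88.8%

z = ln(5/3) / ln(359/45.8) = 0.5108 / 2.0590 = 0.2481
S_new/S_old = (A_new/A_old)^z = 0.62^0.2481 = exp(0.2481 × -0.4780) = 0.8882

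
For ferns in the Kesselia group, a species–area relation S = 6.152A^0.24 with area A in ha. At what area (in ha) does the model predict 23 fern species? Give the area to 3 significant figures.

243 ha

23 = 6.152 × A^0.24  ⇒  A^0.24 = 23/6.152 = 3.739
ln A = ln(3.739) / 0.24 = 1.3187 / 0.24 = 5.4947
A = e^5.4947 ≈ 243.4 ha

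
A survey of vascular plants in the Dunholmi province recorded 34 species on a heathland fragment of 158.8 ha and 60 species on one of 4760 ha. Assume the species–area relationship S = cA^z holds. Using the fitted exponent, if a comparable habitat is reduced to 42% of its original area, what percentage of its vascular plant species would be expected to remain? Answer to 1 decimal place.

z = ln(60/34) / ln(4760/158.8) = 0.5680 / 3.4004 = 0.1670
S_new/S_old = (A_new/A_old)^z = 0.42^0.1670 = exp(0.1670 × -0.8675) = 0.8651

86.5%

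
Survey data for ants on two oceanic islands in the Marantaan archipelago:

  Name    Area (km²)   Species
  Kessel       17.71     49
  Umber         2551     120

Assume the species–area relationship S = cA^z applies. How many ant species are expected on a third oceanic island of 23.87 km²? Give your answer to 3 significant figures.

z = ln(120/49) / ln(2551/17.71) = 0.8957 / 4.9701 = 0.1802
c = 49 / 17.71^0.1802 = 49 / 1.679 = 29.19
S₃ = 29.19 × 23.87^0.1802 = 29.19 × 1.771 ≈ 51.71

51.7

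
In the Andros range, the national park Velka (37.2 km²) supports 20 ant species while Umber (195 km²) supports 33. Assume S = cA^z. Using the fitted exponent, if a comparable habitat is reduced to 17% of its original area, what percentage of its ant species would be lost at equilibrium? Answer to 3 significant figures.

z = ln(33/20) / ln(195/37.2) = 0.5008 / 1.6567 = 0.3023
S_new/S_old = (A_new/A_old)^z = 0.17^0.3023 = exp(0.3023 × -1.7720) = 0.5853
Fraction lost = 1 − 0.5853 = 0.4147

41.5%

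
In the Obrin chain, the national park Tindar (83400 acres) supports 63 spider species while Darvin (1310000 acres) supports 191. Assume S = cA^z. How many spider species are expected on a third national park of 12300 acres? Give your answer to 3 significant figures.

29.1

z = ln(191/63) / ln(1310000/83400) = 1.1091 / 2.7541 = 0.4027
c = 63 / 83400^0.4027 = 63 / 95.9 = 0.6569
S₃ = 0.6569 × 12300^0.4027 = 0.6569 × 44.37 ≈ 29.15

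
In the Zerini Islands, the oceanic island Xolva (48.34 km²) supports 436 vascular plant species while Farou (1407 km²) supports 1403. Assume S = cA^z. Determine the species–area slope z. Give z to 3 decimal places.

Taking logs: ln S = ln c + z ln A, so z = (ln S₂ − ln S₁)/(ln A₂ − ln A₁).
z = ln(1403/436) / ln(1407/48.34) = ln(3.218) / ln(29.11) = 1.1687 / 3.3710 = 0.3467

0.347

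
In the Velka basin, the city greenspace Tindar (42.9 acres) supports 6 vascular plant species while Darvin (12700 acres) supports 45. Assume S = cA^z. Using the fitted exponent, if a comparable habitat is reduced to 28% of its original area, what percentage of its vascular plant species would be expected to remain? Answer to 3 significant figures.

z = ln(45/6) / ln(12700/42.9) = 2.0149 / 5.6905 = 0.3541
S_new/S_old = (A_new/A_old)^z = 0.28^0.3541 = exp(0.3541 × -1.2730) = 0.6372

63.7%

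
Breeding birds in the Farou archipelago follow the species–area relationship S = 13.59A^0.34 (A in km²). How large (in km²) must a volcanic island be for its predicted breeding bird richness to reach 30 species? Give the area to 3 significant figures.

10.3 km²

30 = 13.59 × A^0.34  ⇒  A^0.34 = 30/13.59 = 2.208
ln A = ln(2.208) / 0.34 = 0.7919 / 0.34 = 2.3290
A = e^2.3290 ≈ 10.27 km²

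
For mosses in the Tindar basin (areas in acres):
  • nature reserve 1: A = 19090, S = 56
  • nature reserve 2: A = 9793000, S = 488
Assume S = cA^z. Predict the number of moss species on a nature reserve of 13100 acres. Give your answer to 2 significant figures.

z = ln(488/56) / ln(9793000/19090) = 2.1650 / 6.2403 = 0.3469
c = 56 / 19090^0.3469 = 56 / 30.56 = 1.832
S₃ = 1.832 × 13100^0.3469 = 1.832 × 26.82 ≈ 49.14

49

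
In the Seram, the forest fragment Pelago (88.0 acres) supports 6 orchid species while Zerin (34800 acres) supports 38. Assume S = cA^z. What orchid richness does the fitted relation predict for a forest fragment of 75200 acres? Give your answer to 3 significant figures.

z = ln(38/6) / ln(34800/88) = 1.8458 / 5.9800 = 0.3087
c = 6 / 88^0.3087 = 6 / 3.983 = 1.506
S₃ = 1.506 × 75200^0.3087 = 1.506 × 32 ≈ 48.2

48.2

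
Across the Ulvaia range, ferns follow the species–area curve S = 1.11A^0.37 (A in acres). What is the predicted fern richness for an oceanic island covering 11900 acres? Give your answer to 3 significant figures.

35.7

S = 1.11 × 11900^0.37
ln S = ln 1.11 + 0.37 × ln 11900 = 0.1044 + 0.37 × 9.3843 = 3.5765
S = e^3.5765 ≈ 35.75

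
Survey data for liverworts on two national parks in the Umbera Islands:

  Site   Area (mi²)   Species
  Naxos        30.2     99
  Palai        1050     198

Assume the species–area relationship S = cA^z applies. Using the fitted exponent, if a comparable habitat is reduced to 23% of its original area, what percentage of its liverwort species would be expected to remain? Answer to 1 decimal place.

75.0%

z = ln(198/99) / ln(1050/30.2) = 0.6931 / 3.5487 = 0.1953
S_new/S_old = (A_new/A_old)^z = 0.23^0.1953 = exp(0.1953 × -1.4697) = 0.7505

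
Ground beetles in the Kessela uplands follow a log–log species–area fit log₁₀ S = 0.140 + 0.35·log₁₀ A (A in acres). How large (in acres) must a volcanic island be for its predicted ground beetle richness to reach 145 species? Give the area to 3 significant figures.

145 = 1.38 × A^0.35  ⇒  A^0.35 = 145/1.38 = 105
ln A = ln(105) / 0.35 = 4.6544 / 0.35 = 13.2982
A = e^13.2982 ≈ 596125 acres

596000 acres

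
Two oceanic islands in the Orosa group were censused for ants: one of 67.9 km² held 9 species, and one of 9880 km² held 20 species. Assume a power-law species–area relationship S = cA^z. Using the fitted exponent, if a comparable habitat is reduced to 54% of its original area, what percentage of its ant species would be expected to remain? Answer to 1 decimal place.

90.6%

z = ln(20/9) / ln(9880/67.9) = 0.7985 / 4.9802 = 0.1603
S_new/S_old = (A_new/A_old)^z = 0.54^0.1603 = exp(0.1603 × -0.6162) = 0.9059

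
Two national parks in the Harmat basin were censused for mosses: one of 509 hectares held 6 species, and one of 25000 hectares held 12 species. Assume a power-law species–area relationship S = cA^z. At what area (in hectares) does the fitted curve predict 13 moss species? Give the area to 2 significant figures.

z = ln(12/6) / ln(25000/509) = 0.6931 / 3.8942 = 0.1780
c = 6 / 509^0.1780 = 6 / 3.032 = 1.979
A = (13/1.979)^(1/0.1780) ⇒ ln A = ln(6.57)/0.1780 = 10.5763
A = e^10.5763 ≈ 39196 hectares

39000 hectares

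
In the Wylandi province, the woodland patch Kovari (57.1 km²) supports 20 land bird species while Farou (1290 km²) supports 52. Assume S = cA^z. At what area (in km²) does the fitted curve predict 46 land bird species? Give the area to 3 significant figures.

865 km²

z = ln(52/20) / ln(1290/57.1) = 0.9555 / 3.1176 = 0.3065
c = 20 / 57.1^0.3065 = 20 / 3.455 = 5.789
A = (46/5.789)^(1/0.3065) ⇒ ln A = ln(7.945)/0.3065 = 6.7624
A = e^6.7624 ≈ 864.7 km²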